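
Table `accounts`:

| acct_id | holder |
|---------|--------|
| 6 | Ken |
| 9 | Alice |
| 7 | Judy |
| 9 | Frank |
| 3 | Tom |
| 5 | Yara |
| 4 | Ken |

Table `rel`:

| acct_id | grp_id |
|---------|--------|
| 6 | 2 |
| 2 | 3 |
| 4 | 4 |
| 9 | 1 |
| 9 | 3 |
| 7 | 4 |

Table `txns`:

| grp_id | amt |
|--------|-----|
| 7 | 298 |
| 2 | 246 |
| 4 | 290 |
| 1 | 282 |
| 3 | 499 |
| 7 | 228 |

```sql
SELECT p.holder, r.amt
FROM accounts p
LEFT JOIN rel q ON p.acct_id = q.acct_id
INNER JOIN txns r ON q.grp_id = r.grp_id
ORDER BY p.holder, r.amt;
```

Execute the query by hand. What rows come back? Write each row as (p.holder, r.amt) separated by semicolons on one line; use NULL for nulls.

Joins associate left-to-right: accounts LEFT JOIN rel on acct_id gives 9 intermediate row(s).
Then INNER JOIN `txns r` on grp_id: keep only rows whose q.grp_id appears in r.

(Alice, 282); (Alice, 499); (Frank, 282); (Frank, 499); (Judy, 290); (Ken, 246); (Ken, 290)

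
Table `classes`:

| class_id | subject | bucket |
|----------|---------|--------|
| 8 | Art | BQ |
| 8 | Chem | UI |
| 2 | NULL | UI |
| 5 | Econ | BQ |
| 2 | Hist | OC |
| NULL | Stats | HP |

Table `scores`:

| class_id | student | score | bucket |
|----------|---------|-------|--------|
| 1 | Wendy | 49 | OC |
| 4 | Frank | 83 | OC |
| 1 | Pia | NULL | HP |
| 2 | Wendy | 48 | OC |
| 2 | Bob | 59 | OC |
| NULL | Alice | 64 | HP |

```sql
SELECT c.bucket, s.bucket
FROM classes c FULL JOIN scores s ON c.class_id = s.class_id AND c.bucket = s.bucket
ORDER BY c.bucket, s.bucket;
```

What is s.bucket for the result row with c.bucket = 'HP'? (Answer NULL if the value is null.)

FULL OUTER JOIN keeps every row from both sides; unmatched rows get NULL for the other side's columns.
Matching on c.class_id = s.class_id AND c.bucket = s.bucket. A NULL in a compared column never satisfies the condition.
- class_id=8, bucket=BQ: no s row matches, row kept with s columns NULL.
- class_id=8, bucket=UI: no s row matches, row kept with s columns NULL.
- class_id=2, bucket=UI: no s row matches, row kept with s columns NULL.
- class_id=5, bucket=BQ: no s row matches, row kept with s columns NULL.
- class_id=2, bucket=OC: 2 matching s row(s), so 2 row(s) emitted.
- class_id=NULL, bucket=HP: no s row matches, row kept with s columns NULL.
- 4 row(s) from s found no c partner → padded with NULL.

NULL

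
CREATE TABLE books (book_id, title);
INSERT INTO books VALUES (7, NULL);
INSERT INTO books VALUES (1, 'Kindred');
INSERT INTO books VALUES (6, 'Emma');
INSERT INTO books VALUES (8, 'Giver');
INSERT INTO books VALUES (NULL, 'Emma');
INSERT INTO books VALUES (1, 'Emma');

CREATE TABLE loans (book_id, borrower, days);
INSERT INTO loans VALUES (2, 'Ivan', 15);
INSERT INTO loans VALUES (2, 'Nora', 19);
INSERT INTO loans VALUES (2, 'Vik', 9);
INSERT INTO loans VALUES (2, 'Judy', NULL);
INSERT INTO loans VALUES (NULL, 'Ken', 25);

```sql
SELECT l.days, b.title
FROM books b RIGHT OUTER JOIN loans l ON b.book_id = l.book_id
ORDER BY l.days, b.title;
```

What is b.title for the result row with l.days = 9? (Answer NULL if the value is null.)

RIGHT JOIN keeps every row from `loans`; unmatched rows get NULL for `books`'s columns.
Matching on b.book_id = l.book_id. A NULL in a compared column never satisfies the condition.
Matched pairs: 0; unmatched l rows kept: 5.

NULL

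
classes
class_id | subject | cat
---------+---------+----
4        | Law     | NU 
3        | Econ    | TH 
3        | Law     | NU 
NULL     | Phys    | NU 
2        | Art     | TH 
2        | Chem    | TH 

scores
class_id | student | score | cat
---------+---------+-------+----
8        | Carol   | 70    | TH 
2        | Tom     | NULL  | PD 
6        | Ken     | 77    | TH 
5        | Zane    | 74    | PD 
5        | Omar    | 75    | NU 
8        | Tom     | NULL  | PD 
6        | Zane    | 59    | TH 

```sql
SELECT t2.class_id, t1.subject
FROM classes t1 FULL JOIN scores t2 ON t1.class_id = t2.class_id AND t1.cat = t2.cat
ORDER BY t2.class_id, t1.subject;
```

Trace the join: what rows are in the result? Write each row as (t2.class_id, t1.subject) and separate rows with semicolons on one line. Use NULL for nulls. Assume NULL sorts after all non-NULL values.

FULL OUTER JOIN keeps every row from both sides; unmatched rows get NULL for the other side's columns.
Matching on t1.class_id = t2.class_id AND t1.cat = t2.cat. A NULL in a compared column never satisfies the condition.
- t1 (class_id=4, cat=NU) has no partner → padded with NULL.
- t1 (class_id=3, cat=TH) has no partner → padded with NULL.
- t1 (class_id=3, cat=NU) has no partner → padded with NULL.
- t1 (class_id=NULL, cat=NU) has no partner → padded with NULL.
- t1 (class_id=2, cat=TH) has no partner → padded with NULL.
- t1 (class_id=2, cat=TH) has no partner → padded with NULL.
- 7 row(s) from t2 found no t1 partner → padded with NULL.

(2, NULL); (5, NULL); (5, NULL); (6, NULL); (6, NULL); (8, NULL); (8, NULL); (NULL, Art); (NULL, Chem); (NULL, Econ); (NULL, Law); (NULL, Law); (NULL, Phys)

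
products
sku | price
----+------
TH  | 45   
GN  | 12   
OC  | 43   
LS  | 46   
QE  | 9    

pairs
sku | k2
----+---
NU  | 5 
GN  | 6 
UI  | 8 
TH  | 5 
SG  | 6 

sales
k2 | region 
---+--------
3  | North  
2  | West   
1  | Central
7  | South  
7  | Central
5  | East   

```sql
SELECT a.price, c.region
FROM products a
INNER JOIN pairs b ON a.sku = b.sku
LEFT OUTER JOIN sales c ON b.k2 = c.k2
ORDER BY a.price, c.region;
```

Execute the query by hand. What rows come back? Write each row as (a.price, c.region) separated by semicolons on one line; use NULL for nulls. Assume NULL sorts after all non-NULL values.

Step 1 — a INNER JOIN b on sku → 2 row(s).
Then LEFT JOIN `sales c` on k2: each of those 2 rows is kept; rows whose b.k2 has no match in c get NULL for c's columns.

(12, NULL); (45, East)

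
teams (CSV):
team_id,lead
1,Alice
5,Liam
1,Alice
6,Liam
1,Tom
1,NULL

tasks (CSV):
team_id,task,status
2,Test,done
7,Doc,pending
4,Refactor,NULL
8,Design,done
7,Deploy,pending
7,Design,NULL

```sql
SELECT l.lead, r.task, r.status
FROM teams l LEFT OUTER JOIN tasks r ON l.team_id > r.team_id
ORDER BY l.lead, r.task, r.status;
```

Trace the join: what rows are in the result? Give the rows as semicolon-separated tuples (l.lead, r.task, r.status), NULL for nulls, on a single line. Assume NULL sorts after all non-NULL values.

LEFT JOIN keeps every row from `teams`; unmatched rows get NULL for `tasks`'s columns.
Matching on l.team_id > r.team_id.
- team_id=1: no r row matches, row kept with r columns NULL.
- team_id=5: 2 matching r row(s), so 2 row(s) emitted.
- team_id=1: no r row matches, row kept with r columns NULL.
- team_id=6: 2 matching r row(s), so 2 row(s) emitted.
- team_id=1: no r row matches, row kept with r columns NULL.
- team_id=1: no r row matches, row kept with r columns NULL.
After projecting and ordering:
l.lead | r.task | r.status
Alice | NULL | NULL
Alice | NULL | NULL
Liam | Refactor | NULL
Liam | Refactor | NULL
Liam | Test | done
Liam | Test | done
Tom | NULL | NULL
NULL | NULL | NULL

(Alice, NULL, NULL); (Alice, NULL, NULL); (Liam, Refactor, NULL); (Liam, Refactor, NULL); (Liam, Test, done); (Liam, Test, done); (Tom, NULL, NULL); (NULL, NULL, NULL)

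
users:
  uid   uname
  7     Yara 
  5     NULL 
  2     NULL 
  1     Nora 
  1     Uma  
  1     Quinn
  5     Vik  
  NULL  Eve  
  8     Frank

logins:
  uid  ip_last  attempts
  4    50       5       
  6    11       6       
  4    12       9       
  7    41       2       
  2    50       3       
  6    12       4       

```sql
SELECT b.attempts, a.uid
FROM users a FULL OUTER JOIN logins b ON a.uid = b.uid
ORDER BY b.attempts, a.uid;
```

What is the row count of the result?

13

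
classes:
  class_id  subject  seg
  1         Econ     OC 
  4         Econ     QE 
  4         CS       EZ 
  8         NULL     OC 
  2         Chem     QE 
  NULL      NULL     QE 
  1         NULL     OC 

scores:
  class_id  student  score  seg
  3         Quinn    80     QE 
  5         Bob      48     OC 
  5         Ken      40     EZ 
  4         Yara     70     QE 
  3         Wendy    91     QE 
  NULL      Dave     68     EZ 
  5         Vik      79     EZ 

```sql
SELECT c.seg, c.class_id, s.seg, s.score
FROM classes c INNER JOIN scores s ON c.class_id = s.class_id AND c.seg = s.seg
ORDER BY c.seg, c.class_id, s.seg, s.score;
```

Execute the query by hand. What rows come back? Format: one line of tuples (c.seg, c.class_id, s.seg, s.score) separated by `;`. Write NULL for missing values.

INNER JOIN keeps only pairs where the ON condition holds.
Matching on c.class_id = s.class_id AND c.seg = s.seg. A NULL in a compared column never satisfies the condition.
Matched pairs: 1.

(QE, 4, QE, 70)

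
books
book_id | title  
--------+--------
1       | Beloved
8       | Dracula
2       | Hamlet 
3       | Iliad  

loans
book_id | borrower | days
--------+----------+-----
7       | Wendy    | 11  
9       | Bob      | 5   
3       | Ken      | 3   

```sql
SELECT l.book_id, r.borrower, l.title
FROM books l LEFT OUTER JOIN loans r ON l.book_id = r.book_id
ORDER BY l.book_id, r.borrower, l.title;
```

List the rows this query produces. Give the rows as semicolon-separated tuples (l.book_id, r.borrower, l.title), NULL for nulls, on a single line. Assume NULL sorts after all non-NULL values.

(1, NULL, Beloved); (2, NULL, Hamlet); (3, Ken, Iliad); (8, NULL, Dracula)

LEFT JOIN keeps every row from `books`; unmatched rows get NULL for `loans`'s columns.
Matching on l.book_id = r.book_id.
Matched pairs: 1; unmatched l rows kept: 3.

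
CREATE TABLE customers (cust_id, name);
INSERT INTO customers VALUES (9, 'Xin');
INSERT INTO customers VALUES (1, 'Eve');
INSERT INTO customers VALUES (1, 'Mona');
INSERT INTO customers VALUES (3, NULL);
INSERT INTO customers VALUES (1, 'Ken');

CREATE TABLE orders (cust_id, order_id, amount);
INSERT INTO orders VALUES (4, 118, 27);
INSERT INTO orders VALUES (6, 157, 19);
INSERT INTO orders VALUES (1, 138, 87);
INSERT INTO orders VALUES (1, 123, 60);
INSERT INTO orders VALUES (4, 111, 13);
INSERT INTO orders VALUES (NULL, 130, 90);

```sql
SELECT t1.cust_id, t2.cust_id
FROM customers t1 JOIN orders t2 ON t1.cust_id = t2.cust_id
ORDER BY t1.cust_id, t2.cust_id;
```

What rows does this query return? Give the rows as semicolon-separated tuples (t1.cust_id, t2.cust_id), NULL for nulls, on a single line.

(1, 1); (1, 1); (1, 1); (1, 1); (1, 1); (1, 1)

INNER JOIN keeps only pairs where the ON condition holds.
Matching on t1.cust_id = t2.cust_id. A NULL in a compared column never satisfies the condition.
Matched pairs: 6.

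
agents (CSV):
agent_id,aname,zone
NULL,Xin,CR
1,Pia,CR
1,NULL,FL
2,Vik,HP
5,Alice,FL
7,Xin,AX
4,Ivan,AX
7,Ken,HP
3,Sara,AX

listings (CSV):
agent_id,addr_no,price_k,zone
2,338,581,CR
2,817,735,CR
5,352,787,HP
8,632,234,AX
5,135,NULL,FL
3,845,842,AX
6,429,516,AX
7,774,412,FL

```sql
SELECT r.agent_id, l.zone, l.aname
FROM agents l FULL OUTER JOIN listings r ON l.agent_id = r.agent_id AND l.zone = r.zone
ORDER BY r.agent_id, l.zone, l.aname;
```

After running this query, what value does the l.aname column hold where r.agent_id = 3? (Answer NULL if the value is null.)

Sara

FULL OUTER JOIN keeps every row from both sides; unmatched rows get NULL for the other side's columns.
Matching on l.agent_id = r.agent_id AND l.zone = r.zone. A NULL in a compared column never satisfies the condition.
- l (agent_id=NULL, zone=CR) has no partner → padded with NULL.
- l (agent_id=1, zone=CR) has no partner → padded with NULL.
- l (agent_id=1, zone=FL) has no partner → padded with NULL.
- l (agent_id=2, zone=HP) has no partner → padded with NULL.
- l (agent_id=5, zone=FL) pairs with 1 row(s) of r.
- l (agent_id=7, zone=AX) has no partner → padded with NULL.
- l (agent_id=4, zone=AX) has no partner → padded with NULL.
- l (agent_id=7, zone=HP) has no partner → padded with NULL.
- l (agent_id=3, zone=AX) pairs with 1 row(s) of r.
- 6 r row(s) had no l match → kept, l columns NULL.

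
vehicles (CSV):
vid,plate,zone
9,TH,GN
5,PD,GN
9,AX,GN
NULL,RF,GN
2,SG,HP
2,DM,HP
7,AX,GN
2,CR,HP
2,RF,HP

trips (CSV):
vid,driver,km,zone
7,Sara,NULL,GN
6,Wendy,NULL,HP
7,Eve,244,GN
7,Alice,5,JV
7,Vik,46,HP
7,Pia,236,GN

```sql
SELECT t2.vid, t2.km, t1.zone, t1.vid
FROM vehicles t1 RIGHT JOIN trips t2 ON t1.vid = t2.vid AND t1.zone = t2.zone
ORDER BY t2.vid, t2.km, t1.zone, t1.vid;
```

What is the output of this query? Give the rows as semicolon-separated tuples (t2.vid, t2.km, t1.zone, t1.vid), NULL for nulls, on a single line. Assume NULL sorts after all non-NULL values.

(6, NULL, NULL, NULL); (7, 5, NULL, NULL); (7, 46, NULL, NULL); (7, 236, GN, 7); (7, 244, GN, 7); (7, NULL, GN, 7)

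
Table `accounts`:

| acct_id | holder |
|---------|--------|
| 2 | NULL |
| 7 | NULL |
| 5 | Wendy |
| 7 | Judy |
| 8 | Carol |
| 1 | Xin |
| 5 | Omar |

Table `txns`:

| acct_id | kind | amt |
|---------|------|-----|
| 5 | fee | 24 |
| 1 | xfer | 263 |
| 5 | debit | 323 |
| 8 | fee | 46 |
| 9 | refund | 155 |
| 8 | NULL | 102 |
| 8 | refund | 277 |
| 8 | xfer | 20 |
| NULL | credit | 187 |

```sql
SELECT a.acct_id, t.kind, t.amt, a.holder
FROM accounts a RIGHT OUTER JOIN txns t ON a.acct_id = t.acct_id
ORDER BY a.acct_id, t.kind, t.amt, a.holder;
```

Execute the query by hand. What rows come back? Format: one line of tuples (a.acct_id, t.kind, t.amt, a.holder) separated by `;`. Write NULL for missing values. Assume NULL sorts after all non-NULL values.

RIGHT JOIN keeps every row from `txns`; unmatched rows get NULL for `accounts`'s columns.
Matching on a.acct_id = t.acct_id. A NULL in a compared column never satisfies the condition.
Matched pairs: 9; unmatched t rows kept: 2.

(1, xfer, 263, Xin); (5, debit, 323, Omar); (5, debit, 323, Wendy); (5, fee, 24, Omar); (5, fee, 24, Wendy); (8, fee, 46, Carol); (8, refund, 277, Carol); (8, xfer, 20, Carol); (8, NULL, 102, Carol); (NULL, credit, 187, NULL); (NULL, refund, 155, NULL)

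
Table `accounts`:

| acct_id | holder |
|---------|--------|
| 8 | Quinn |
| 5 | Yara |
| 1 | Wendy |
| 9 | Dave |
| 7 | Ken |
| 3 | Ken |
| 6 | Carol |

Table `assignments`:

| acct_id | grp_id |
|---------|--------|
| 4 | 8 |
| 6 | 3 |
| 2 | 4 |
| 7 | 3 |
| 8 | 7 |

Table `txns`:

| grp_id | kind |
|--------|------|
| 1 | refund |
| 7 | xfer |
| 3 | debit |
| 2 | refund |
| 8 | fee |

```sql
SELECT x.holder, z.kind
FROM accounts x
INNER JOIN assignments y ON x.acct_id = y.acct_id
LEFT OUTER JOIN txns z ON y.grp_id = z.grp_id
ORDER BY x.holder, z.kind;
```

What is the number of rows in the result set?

Step 1 — x INNER JOIN y on acct_id → 3 row(s).
Then LEFT JOIN `txns z` on grp_id: each of those 3 rows is kept; rows whose y.grp_id has no match in z get NULL for z's columns.
Result: 3 row(s).

3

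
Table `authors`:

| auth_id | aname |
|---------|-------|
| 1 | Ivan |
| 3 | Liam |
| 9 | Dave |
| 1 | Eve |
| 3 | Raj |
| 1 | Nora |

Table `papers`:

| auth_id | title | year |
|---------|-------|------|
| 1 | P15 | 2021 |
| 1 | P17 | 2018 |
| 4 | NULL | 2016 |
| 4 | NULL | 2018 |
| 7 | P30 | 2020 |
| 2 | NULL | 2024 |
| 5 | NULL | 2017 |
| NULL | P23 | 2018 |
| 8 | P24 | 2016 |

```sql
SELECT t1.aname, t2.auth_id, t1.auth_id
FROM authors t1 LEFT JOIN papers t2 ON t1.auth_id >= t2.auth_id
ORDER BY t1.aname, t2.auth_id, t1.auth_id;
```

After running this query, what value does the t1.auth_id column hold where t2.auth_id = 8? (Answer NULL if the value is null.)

9

LEFT JOIN keeps every row from `authors`; unmatched rows get NULL for `papers`'s columns.
Matching on t1.auth_id >= t2.auth_id. A NULL in a compared column never satisfies the condition.
- t1 row (auth_id=1): matches 2 t2 row(s) → 2 output row(s).
- t1 row (auth_id=3): matches 3 t2 row(s) → 3 output row(s).
- t1 row (auth_id=9): matches 8 t2 row(s) → 8 output row(s).
- t1 row (auth_id=1): matches 2 t2 row(s) → 2 output row(s).
- t1 row (auth_id=3): matches 3 t2 row(s) → 3 output row(s).
- t1 row (auth_id=1): matches 2 t2 row(s) → 2 output row(s).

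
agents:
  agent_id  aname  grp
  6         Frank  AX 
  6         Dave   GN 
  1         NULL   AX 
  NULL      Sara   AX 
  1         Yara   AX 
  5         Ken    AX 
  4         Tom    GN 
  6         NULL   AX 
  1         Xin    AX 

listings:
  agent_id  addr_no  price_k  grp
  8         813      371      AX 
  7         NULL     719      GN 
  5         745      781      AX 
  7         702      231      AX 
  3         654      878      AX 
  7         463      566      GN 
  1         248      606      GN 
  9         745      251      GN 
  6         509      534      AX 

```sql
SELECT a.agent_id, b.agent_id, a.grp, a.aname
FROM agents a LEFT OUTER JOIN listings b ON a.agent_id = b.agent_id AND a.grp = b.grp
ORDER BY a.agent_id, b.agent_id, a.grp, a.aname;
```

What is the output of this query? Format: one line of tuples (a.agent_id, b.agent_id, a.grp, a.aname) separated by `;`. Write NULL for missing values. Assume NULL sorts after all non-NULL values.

LEFT JOIN keeps every row from `agents`; unmatched rows get NULL for `listings`'s columns.
Matching on a.agent_id = b.agent_id AND a.grp = b.grp. A NULL in a compared column never satisfies the condition.
- agent_id=6, grp=AX: 1 matching b row(s), so 1 row(s) emitted.
- agent_id=6, grp=GN: no b row matches, row kept with b columns NULL.
- agent_id=1, grp=AX: no b row matches, row kept with b columns NULL.
- agent_id=NULL, grp=AX: no b row matches, row kept with b columns NULL.
- agent_id=1, grp=AX: no b row matches, row kept with b columns NULL.
- agent_id=5, grp=AX: 1 matching b row(s), so 1 row(s) emitted.
- agent_id=4, grp=GN: no b row matches, row kept with b columns NULL.
- agent_id=6, grp=AX: 1 matching b row(s), so 1 row(s) emitted.
- agent_id=1, grp=AX: no b row matches, row kept with b columns NULL.
After projecting and ordering:
a.agent_id | b.agent_id | a.grp | a.aname
1 | NULL | AX | Xin
1 | NULL | AX | Yara
1 | NULL | AX | NULL
4 | NULL | GN | Tom
5 | 5 | AX | Ken
6 | 6 | AX | Frank
6 | 6 | AX | NULL
6 | NULL | GN | Dave
NULL | NULL | AX | Sara

(1, NULL, AX, Xin); (1, NULL, AX, Yara); (1, NULL, AX, NULL); (4, NULL, GN, Tom); (5, 5, AX, Ken); (6, 6, AX, Frank); (6, 6, AX, NULL); (6, NULL, GN, Dave); (NULL, NULL, AX, Sara)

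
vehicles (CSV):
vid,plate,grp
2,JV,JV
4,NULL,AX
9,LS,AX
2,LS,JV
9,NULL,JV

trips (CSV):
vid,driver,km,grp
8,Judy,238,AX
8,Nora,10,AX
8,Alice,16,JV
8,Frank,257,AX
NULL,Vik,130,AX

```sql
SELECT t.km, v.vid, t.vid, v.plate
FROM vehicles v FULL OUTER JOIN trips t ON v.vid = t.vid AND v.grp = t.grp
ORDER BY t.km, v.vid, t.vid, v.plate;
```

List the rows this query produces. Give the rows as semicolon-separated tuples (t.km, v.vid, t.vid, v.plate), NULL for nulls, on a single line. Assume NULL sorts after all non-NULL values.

(10, NULL, 8, NULL); (16, NULL, 8, NULL); (130, NULL, NULL, NULL); (238, NULL, 8, NULL); (257, NULL, 8, NULL); (NULL, 2, NULL, JV); (NULL, 2, NULL, LS); (NULL, 4, NULL, NULL); (NULL, 9, NULL, LS); (NULL, 9, NULL, NULL)

FULL OUTER JOIN keeps every row from both sides; unmatched rows get NULL for the other side's columns.
Matching on v.vid = t.vid AND v.grp = t.grp. A NULL in a compared column never satisfies the condition.
- vid=2, grp=JV: no t row matches, row kept with t columns NULL.
- vid=4, grp=AX: no t row matches, row kept with t columns NULL.
- vid=9, grp=AX: no t row matches, row kept with t columns NULL.
- vid=2, grp=JV: no t row matches, row kept with t columns NULL.
- vid=9, grp=JV: no t row matches, row kept with t columns NULL.
- 5 row(s) from t found no v partner → padded with NULL.
After projecting and ordering:
t.km | v.vid | t.vid | v.plate
10 | NULL | 8 | NULL
16 | NULL | 8 | NULL
130 | NULL | NULL | NULL
238 | NULL | 8 | NULL
257 | NULL | 8 | NULL
NULL | 2 | NULL | JV
NULL | 2 | NULL | LS
NULL | 4 | NULL | NULL
NULL | 9 | NULL | LS
NULL | 9 | NULL | NULL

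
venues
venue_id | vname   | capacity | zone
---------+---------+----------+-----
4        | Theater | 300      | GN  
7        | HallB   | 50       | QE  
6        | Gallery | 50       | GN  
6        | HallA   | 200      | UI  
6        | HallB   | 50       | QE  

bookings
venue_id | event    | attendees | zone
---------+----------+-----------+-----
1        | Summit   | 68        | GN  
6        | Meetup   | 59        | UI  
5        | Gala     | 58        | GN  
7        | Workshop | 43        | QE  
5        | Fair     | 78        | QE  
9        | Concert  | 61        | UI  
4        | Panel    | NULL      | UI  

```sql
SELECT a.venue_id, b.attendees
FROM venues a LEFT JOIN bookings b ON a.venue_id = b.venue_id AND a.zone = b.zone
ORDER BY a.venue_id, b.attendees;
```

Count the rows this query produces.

5

LEFT JOIN keeps every row from `venues`; unmatched rows get NULL for `bookings`'s columns.
Matching on a.venue_id = b.venue_id AND a.zone = b.zone.
Matched pairs: 2; unmatched a rows kept: 3.
Total: 2 matched + 3 padded = 5 rows.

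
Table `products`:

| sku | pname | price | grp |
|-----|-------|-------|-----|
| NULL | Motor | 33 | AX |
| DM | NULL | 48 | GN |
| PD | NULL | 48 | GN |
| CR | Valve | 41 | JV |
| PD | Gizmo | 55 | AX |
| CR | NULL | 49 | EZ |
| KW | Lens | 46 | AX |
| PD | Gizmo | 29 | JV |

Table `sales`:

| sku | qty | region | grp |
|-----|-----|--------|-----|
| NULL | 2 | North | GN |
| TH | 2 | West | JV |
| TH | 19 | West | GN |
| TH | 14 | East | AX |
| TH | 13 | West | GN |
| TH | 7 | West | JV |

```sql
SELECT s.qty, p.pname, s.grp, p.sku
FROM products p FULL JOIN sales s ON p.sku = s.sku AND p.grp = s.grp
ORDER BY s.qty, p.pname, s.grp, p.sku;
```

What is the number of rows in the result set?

FULL OUTER JOIN keeps every row from both sides; unmatched rows get NULL for the other side's columns.
Matching on p.sku = s.sku AND p.grp = s.grp. A NULL in a compared column never satisfies the condition.
Matched pairs: 0; unmatched p rows kept: 8; unmatched s rows kept: 6.
Total: 0 matched + 14 padded = 14 rows.

14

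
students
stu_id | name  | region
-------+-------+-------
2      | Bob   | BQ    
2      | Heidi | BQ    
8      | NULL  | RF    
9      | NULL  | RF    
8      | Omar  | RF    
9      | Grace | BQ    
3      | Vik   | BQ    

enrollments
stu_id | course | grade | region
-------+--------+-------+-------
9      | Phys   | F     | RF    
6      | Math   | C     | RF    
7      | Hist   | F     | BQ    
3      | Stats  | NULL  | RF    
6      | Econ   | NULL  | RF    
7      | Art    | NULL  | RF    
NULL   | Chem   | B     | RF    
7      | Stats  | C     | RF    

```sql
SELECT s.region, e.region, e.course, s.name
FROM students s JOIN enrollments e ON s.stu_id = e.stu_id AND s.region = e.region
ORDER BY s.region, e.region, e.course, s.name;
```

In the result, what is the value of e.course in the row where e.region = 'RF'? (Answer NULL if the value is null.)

INNER JOIN keeps only pairs where the ON condition holds.
Matching on s.stu_id = e.stu_id AND s.region = e.region. A NULL in a compared column never satisfies the condition.
Matched pairs: 1.

Phys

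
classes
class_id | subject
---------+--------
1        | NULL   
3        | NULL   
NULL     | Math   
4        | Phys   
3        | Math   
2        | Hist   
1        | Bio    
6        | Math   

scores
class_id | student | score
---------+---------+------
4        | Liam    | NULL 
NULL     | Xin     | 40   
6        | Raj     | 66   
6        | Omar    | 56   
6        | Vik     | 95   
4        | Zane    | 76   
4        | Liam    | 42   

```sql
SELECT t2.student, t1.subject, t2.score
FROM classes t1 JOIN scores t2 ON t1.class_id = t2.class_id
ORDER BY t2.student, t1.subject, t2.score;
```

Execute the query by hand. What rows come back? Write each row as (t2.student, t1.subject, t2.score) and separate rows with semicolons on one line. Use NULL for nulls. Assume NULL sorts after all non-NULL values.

INNER JOIN keeps only pairs where the ON condition holds.
Matching on t1.class_id = t2.class_id. A NULL in a compared column never satisfies the condition.
- t1 (class_id=1) has no partner → excluded.
- t1 (class_id=3) has no partner → excluded.
- t1 (class_id=NULL) has no partner → excluded.
- t1 (class_id=4) pairs with 3 row(s) of t2.
- t1 (class_id=3) has no partner → excluded.
- t1 (class_id=2) has no partner → excluded.
- t1 (class_id=1) has no partner → excluded.
- t1 (class_id=6) pairs with 3 row(s) of t2.
After projecting and ordering:
t2.student | t1.subject | t2.score
Liam | Phys | 42
Liam | Phys | NULL
Omar | Math | 56
Raj | Math | 66
Vik | Math | 95
Zane | Phys | 76

(Liam, Phys, 42); (Liam, Phys, NULL); (Omar, Math, 56); (Raj, Math, 66); (Vik, Math, 95); (Zane, Phys, 76)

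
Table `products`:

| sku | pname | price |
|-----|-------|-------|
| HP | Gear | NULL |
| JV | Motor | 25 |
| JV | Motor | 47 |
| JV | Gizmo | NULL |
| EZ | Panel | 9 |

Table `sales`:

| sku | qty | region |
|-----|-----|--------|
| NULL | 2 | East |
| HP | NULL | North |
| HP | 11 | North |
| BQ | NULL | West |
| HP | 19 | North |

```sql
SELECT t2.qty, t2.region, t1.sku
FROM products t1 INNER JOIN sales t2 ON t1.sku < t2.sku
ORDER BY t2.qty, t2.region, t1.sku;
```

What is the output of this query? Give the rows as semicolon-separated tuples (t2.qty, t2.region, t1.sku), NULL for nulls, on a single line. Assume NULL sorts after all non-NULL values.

INNER JOIN keeps only pairs where the ON condition holds.
Matching on t1.sku < t2.sku. A NULL in a compared column never satisfies the condition.
- t1[0] sku=HP → no match; dropped.
- t1[1] sku=JV → no match; dropped.
- t1[2] sku=JV → no match; dropped.
- t1[3] sku=JV → no match; dropped.
- t1[4] sku=EZ → 3 match(es) in t2 → 3 row(s).
After projecting and ordering:
t2.qty | t2.region | t1.sku
11 | North | EZ
19 | North | EZ
NULL | North | EZ

(11, North, EZ); (19, North, EZ); (NULL, North, EZ)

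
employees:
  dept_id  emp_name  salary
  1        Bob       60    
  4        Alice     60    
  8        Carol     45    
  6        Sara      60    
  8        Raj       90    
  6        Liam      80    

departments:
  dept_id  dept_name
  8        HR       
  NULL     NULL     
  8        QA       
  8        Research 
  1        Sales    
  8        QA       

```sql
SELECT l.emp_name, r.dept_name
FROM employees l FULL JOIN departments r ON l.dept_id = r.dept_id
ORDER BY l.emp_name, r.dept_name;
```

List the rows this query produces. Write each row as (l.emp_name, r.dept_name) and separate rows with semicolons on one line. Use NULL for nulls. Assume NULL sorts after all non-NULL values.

(Alice, NULL); (Bob, Sales); (Carol, HR); (Carol, QA); (Carol, QA); (Carol, Research); (Liam, NULL); (Raj, HR); (Raj, QA); (Raj, QA); (Raj, Research); (Sara, NULL); (NULL, NULL)

FULL OUTER JOIN keeps every row from both sides; unmatched rows get NULL for the other side's columns.
Matching on l.dept_id = r.dept_id. A NULL in a compared column never satisfies the condition.
Matched pairs: 9; unmatched l rows kept: 3; unmatched r rows kept: 1.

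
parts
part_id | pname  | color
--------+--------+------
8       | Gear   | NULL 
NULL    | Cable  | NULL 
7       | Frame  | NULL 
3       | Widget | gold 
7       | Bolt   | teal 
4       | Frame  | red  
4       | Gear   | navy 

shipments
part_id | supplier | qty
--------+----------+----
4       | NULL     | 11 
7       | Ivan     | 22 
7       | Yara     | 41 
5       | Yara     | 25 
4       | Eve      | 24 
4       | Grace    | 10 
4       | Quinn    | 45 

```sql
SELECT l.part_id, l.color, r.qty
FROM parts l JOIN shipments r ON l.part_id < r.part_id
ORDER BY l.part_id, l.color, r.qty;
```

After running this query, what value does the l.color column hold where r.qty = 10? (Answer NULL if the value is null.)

INNER JOIN keeps only pairs where the ON condition holds.
Matching on l.part_id < r.part_id. A NULL in a compared column never satisfies the condition.
Matched pairs: 13.

gold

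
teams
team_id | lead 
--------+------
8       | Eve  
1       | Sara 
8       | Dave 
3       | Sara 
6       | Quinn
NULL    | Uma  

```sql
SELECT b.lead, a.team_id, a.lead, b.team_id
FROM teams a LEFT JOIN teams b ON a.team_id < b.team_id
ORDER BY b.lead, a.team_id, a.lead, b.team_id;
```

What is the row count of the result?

LEFT JOIN keeps every row from `teams a`; unmatched rows get NULL for `teams b`'s columns.
Matching on a.team_id < b.team_id. A NULL in a compared column never satisfies the condition.
Matched pairs: 9; unmatched a rows kept: 3.
Total: 9 matched + 3 padded = 12 rows.

12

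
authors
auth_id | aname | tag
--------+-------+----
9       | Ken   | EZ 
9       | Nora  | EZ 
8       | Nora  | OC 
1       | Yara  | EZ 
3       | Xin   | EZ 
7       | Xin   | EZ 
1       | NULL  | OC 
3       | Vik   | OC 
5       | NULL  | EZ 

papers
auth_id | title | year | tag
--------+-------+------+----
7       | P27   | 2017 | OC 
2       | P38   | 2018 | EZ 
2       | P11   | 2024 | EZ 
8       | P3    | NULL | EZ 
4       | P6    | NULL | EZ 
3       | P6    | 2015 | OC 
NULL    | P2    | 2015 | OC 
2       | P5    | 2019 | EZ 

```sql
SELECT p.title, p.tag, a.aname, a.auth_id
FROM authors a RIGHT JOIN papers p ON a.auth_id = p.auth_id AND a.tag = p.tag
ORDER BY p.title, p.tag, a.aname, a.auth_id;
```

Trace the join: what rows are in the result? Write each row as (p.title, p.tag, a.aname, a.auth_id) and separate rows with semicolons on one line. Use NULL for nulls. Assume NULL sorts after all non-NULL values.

(P11, EZ, NULL, NULL); (P2, OC, NULL, NULL); (P27, OC, NULL, NULL); (P3, EZ, NULL, NULL); (P38, EZ, NULL, NULL); (P5, EZ, NULL, NULL); (P6, EZ, NULL, NULL); (P6, OC, Vik, 3)

RIGHT JOIN keeps every row from `papers`; unmatched rows get NULL for `authors`'s columns.
Matching on a.auth_id = p.auth_id AND a.tag = p.tag. A NULL in a compared column never satisfies the condition.
- auth_id=9, tag=EZ: no matching p row.
- auth_id=9, tag=EZ: no matching p row.
- auth_id=8, tag=OC: no matching p row.
- auth_id=1, tag=EZ: no matching p row.
- auth_id=3, tag=EZ: no matching p row.
- auth_id=7, tag=EZ: no matching p row.
- auth_id=1, tag=OC: no matching p row.
- auth_id=3, tag=OC: 1 matching p row(s), so 1 row(s) emitted.
- auth_id=5, tag=EZ: no matching p row.
- 7 p row(s) had no a match → kept, a columns NULL.
After projecting and ordering:
p.title | p.tag | a.aname | a.auth_id
P11 | EZ | NULL | NULL
P2 | OC | NULL | NULL
P27 | OC | NULL | NULL
P3 | EZ | NULL | NULL
P38 | EZ | NULL | NULL
P5 | EZ | NULL | NULL
P6 | EZ | NULL | NULL
P6 | OC | Vik | 3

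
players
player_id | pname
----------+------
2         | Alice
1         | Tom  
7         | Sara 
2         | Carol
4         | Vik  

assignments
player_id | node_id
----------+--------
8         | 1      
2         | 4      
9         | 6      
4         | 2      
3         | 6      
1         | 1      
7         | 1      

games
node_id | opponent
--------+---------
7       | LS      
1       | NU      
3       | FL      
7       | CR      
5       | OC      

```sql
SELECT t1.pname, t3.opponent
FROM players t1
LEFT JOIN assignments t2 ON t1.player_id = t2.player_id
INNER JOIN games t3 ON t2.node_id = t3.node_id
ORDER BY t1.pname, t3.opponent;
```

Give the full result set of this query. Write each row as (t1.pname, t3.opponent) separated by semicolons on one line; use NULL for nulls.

Evaluate left to right. First `players t1 LEFT JOIN assignments t2` on player_id: 5 row(s).
Then INNER JOIN `games t3` on node_id: keep only rows whose t2.node_id appears in t3.

(Sara, NU); (Tom, NU)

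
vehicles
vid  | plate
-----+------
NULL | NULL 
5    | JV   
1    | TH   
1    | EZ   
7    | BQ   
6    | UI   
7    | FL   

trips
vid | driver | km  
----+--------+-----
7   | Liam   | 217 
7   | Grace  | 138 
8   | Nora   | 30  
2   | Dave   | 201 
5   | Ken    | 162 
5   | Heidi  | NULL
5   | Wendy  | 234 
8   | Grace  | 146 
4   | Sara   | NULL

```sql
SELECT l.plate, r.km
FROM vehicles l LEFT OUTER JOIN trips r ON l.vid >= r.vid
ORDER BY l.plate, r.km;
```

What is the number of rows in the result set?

LEFT JOIN keeps every row from `vehicles`; unmatched rows get NULL for `trips`'s columns.
Matching on l.vid >= r.vid. A NULL in a compared column never satisfies the condition.
- l row (vid=NULL): no match → kept, r columns NULL.
- l row (vid=5): matches 5 r row(s) → 5 output row(s).
- l row (vid=1): no match → kept, r columns NULL.
- l row (vid=1): no match → kept, r columns NULL.
- l row (vid=7): matches 7 r row(s) → 7 output row(s).
- l row (vid=6): matches 5 r row(s) → 5 output row(s).
- l row (vid=7): matches 7 r row(s) → 7 output row(s).
Total: 24 matched + 3 padded = 27 rows.

27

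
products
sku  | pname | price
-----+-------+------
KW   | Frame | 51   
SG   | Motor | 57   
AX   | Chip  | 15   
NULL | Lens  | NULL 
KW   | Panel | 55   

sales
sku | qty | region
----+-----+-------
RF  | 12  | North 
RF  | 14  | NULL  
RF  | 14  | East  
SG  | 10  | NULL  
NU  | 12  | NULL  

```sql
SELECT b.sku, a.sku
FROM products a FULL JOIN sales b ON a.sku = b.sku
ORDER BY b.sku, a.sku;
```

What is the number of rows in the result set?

FULL OUTER JOIN keeps every row from both sides; unmatched rows get NULL for the other side's columns.
Matching on a.sku = b.sku. A NULL in a compared column never satisfies the condition.
- a (sku=KW) has no partner → padded with NULL.
- a (sku=SG) pairs with 1 row(s) of b.
- a (sku=AX) has no partner → padded with NULL.
- a (sku=NULL) has no partner → padded with NULL.
- a (sku=KW) has no partner → padded with NULL.
- 4 b row(s) had no a match → kept, a columns NULL.
Total: 1 matched + 8 padded = 9 rows.

9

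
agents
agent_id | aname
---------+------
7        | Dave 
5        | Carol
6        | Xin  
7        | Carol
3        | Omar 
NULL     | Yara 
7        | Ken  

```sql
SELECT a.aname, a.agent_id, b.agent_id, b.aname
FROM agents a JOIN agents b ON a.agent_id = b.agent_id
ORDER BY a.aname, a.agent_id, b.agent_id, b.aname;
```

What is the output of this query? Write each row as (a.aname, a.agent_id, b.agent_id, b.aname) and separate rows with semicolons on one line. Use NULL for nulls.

INNER JOIN keeps only pairs where the ON condition holds.
Matching on a.agent_id = b.agent_id. A NULL in a compared column never satisfies the condition.
- agent_id=7: 3 matching b row(s), so 3 row(s) emitted.
- agent_id=5: 1 matching b row(s), so 1 row(s) emitted.
- agent_id=6: 1 matching b row(s), so 1 row(s) emitted.
- agent_id=7: 3 matching b row(s), so 3 row(s) emitted.
- agent_id=3: 1 matching b row(s), so 1 row(s) emitted.
- agent_id=NULL: no matching b row, dropped.
- agent_id=7: 3 matching b row(s), so 3 row(s) emitted.

(Carol, 5, 5, Carol); (Carol, 7, 7, Carol); (Carol, 7, 7, Dave); (Carol, 7, 7, Ken); (Dave, 7, 7, Carol); (Dave, 7, 7, Dave); (Dave, 7, 7, Ken); (Ken, 7, 7, Carol); (Ken, 7, 7, Dave); (Ken, 7, 7, Ken); (Omar, 3, 3, Omar); (Xin, 6, 6, Xin)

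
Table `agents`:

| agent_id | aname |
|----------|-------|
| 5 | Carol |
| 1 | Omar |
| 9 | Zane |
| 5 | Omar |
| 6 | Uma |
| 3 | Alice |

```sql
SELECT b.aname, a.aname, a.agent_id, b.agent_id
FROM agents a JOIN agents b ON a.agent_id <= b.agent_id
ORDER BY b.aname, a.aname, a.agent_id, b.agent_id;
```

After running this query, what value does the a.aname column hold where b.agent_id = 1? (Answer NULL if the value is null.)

INNER JOIN keeps only pairs where the ON condition holds.
Matching on a.agent_id <= b.agent_id.
Matched pairs: 22.

Omar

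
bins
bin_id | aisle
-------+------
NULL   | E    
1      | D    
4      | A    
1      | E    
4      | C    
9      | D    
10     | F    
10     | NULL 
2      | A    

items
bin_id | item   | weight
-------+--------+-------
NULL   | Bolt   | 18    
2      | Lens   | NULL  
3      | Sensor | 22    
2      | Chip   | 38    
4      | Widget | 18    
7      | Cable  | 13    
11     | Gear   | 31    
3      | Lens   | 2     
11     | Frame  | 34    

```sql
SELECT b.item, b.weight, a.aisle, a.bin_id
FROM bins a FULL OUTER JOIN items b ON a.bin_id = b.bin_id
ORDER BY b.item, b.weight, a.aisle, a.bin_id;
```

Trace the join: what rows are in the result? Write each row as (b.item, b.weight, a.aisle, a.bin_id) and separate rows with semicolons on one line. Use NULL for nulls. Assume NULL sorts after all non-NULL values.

FULL OUTER JOIN keeps every row from both sides; unmatched rows get NULL for the other side's columns.
Matching on a.bin_id = b.bin_id. A NULL in a compared column never satisfies the condition.
Matched pairs: 4; unmatched a rows kept: 6; unmatched b rows kept: 6.

(Bolt, 18, NULL, NULL); (Cable, 13, NULL, NULL); (Chip, 38, A, 2); (Frame, 34, NULL, NULL); (Gear, 31, NULL, NULL); (Lens, 2, NULL, NULL); (Lens, NULL, A, 2); (Sensor, 22, NULL, NULL); (Widget, 18, A, 4); (Widget, 18, C, 4); (NULL, NULL, D, 1); (NULL, NULL, D, 9); (NULL, NULL, E, 1); (NULL, NULL, E, NULL); (NULL, NULL, F, 10); (NULL, NULL, NULL, 10)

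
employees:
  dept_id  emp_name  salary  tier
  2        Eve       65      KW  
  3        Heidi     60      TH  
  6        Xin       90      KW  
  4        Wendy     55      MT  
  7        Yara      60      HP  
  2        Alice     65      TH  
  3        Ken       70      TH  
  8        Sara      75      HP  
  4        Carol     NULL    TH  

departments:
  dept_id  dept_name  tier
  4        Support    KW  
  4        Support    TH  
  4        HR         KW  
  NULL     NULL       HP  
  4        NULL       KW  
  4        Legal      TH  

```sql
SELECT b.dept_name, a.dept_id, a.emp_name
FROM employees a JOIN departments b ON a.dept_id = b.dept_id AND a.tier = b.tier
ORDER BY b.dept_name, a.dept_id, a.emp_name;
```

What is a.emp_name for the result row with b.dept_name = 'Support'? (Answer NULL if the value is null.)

INNER JOIN keeps only pairs where the ON condition holds.
Matching on a.dept_id = b.dept_id AND a.tier = b.tier. A NULL in a compared column never satisfies the condition.
- dept_id=2, tier=KW: no matching b row, dropped.
- dept_id=3, tier=TH: no matching b row, dropped.
- dept_id=6, tier=KW: no matching b row, dropped.
- dept_id=4, tier=MT: no matching b row, dropped.
- dept_id=7, tier=HP: no matching b row, dropped.
- dept_id=2, tier=TH: no matching b row, dropped.
- dept_id=3, tier=TH: no matching b row, dropped.
- dept_id=8, tier=HP: no matching b row, dropped.
- dept_id=4, tier=TH: 2 matching b row(s), so 2 row(s) emitted.

Carol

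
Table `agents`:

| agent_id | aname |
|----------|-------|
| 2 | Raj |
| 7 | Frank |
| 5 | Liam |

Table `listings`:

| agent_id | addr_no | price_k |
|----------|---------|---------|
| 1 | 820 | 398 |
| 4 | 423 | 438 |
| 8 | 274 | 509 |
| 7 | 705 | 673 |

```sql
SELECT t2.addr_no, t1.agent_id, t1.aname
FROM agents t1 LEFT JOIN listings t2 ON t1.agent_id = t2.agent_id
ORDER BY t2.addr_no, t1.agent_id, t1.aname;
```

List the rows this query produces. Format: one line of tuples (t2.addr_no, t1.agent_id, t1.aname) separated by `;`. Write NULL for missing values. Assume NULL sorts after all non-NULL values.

LEFT JOIN keeps every row from `agents`; unmatched rows get NULL for `listings`'s columns.
Matching on t1.agent_id = t2.agent_id.
- agent_id=2: no t2 row matches, row kept with t2 columns NULL.
- agent_id=7: 1 matching t2 row(s), so 1 row(s) emitted.
- agent_id=5: no t2 row matches, row kept with t2 columns NULL.
After projecting and ordering:
t2.addr_no | t1.agent_id | t1.aname
705 | 7 | Frank
NULL | 2 | Raj
NULL | 5 | Liam

(705, 7, Frank); (NULL, 2, Raj); (NULL, 5, Liam)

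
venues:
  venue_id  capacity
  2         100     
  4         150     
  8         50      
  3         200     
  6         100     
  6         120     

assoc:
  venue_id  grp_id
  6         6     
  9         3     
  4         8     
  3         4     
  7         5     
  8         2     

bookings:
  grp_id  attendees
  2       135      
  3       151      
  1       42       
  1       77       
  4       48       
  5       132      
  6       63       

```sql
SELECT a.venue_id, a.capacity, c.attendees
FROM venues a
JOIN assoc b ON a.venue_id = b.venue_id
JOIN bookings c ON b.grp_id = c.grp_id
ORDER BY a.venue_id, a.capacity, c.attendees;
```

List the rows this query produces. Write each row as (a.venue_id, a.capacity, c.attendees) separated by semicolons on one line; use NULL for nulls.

(3, 200, 48); (6, 100, 63); (6, 120, 63); (8, 50, 135)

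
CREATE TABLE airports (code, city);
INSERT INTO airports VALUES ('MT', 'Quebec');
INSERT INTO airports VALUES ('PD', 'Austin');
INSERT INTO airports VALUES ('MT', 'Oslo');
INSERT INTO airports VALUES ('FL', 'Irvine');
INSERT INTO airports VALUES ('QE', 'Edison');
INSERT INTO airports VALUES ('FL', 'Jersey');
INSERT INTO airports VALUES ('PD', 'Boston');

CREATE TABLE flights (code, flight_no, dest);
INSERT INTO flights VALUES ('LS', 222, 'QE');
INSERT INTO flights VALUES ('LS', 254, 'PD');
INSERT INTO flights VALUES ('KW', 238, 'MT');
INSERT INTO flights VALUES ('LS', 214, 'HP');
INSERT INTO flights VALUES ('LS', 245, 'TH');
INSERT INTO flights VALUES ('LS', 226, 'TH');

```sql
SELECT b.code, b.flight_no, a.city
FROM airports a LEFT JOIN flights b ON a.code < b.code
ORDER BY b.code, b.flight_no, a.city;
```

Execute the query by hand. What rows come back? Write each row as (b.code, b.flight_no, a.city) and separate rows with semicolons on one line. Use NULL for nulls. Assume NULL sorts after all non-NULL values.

(KW, 238, Irvine); (KW, 238, Jersey); (LS, 214, Irvine); (LS, 214, Jersey); (LS, 222, Irvine); (LS, 222, Jersey); (LS, 226, Irvine); (LS, 226, Jersey); (LS, 245, Irvine); (LS, 245, Jersey); (LS, 254, Irvine); (LS, 254, Jersey); (NULL, NULL, Austin); (NULL, NULL, Boston); (NULL, NULL, Edison); (NULL, NULL, Oslo); (NULL, NULL, Quebec)

LEFT JOIN keeps every row from `airports`; unmatched rows get NULL for `flights`'s columns.
Matching on a.code < b.code.
- a[0] code=MT → no match; kept with NULLs on the b side.
- a[1] code=PD → no match; kept with NULLs on the b side.
- a[2] code=MT → no match; kept with NULLs on the b side.
- a[3] code=FL → 6 match(es) in b → 6 row(s).
- a[4] code=QE → no match; kept with NULLs on the b side.
- a[5] code=FL → 6 match(es) in b → 6 row(s).
- a[6] code=PD → no match; kept with NULLs on the b side.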